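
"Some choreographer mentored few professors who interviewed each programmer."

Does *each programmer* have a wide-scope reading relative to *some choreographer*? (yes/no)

The target quantifier *each programmer* is part of the relative clause *who interviewed each programmer* modifying *few professors*.
Relative clauses block scope extraction: QR cannot target a position outside the modified NP.
*each programmer* is confined to the island and cannot take scope over *some choreographer*.
(Only the surface reading survives: one fixed choreographer with respect to all the relevant programmers.)

No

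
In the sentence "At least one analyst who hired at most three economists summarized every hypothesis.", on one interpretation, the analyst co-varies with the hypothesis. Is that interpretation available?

That reading corresponds to *every hypothesis* > *at least one analyst*.
The RC *who hired at most three economists* is an island, but *every hypothesis* is not inside it — it is the matrix object, a clausemate of *at least one analyst*.
No island intervenes, so both surface and inverse scope are derivable.

Yes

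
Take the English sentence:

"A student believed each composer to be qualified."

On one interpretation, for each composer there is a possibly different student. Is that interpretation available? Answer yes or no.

Yes

This is the *each composer* > *a student* reading.
*each composer* is the subject of an ECM infinitive — the infinitival complement of an ECM verb is not a scope island, so *each composer* can raise into the matrix clause.
No island intervenes, so both surface and inverse scope are derivable.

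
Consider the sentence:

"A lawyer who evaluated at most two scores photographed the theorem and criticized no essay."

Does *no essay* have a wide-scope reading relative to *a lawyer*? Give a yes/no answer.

The target quantifier *no essay* is part of one conjunct of the coordinate structure (*criticized no essay*).
Coordinate structures are islands for non-across-the-board movement, QR included.
So *no essay* cannot raise to a position above *a lawyer*.
(Only the surface reading survives: one fixed lawyer with respect to all the relevant essays.)

No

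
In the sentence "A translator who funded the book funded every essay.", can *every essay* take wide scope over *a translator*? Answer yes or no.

*every essay* sits in the matrix clause, not in the relative clause on *a translator*.
Clause-internal QR can adjoin the lower DP above the subject, yielding the inverse reading.

Yes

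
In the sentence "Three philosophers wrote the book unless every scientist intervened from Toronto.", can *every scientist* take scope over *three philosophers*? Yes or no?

No

Structurally, *every scientist* is inside the adjunct clause *unless every scientist intervened from Toronto*.
Adjunct clauses are scope islands: a quantifier inside an adjunct cannot raise into the matrix clause.
So the wide-scope reading for *every scientist* is blocked.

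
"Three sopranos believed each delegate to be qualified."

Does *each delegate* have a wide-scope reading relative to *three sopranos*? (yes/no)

Yes

This is an ECM construction: *each delegate* is the infinitival subject, Case-marked by the matrix verb, and the infinitive is transparent for QR.
Nothing blocks QR of the lower DP to a position above the higher one, so inverse scope is available.
Both orderings are possible: *three sopranos* > *each delegate* and *each delegate* > *three sopranos*.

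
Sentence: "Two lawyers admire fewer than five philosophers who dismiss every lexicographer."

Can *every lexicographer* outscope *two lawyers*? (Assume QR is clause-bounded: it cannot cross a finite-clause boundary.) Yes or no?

*every lexicographer* is embedded in the relative clause *who dismiss every lexicographer* modifying *fewer than five philosophers*.
The relative clause forms an island for QR, so the quantifier is confined to the head noun's restrictor.
So *every lexicographer* cannot raise to a position above *two lawyers*.

No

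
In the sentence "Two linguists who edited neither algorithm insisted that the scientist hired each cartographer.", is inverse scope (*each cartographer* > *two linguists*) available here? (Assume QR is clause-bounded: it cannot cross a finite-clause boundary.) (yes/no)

No

*each cartographer* is embedded in the finite complement clause *that the scientist hired each cartographer*.
Under clause-bounded QR, a quantifier in an embedded finite clause cannot raise into the matrix clause.
So *each cartographer* cannot raise to a position above *two linguists*.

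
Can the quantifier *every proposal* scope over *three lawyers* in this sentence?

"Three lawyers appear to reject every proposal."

Yes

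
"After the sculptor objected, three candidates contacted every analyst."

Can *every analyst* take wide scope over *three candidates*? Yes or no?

Yes

The adjunct island is irrelevant here — *every analyst* and *three candidates* are both in the matrix clause.
Since no island is crossed, the inverse ordering is licensed alongside surface scope.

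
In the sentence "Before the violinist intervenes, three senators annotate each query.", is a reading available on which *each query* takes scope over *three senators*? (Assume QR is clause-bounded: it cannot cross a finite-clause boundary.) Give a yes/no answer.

Yes

Although there is an adjunct clause, *each query* is in the main clause, not inside the adjunct.
Since no island is crossed, the inverse ordering is licensed alongside surface scope.
So *each query* > *three senators* is among the available readings.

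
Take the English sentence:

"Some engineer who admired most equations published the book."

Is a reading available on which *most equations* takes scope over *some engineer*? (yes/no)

No

The DP *most equations* is contained in the relative clause *who admired most equations*.
Relative clauses block scope extraction: QR cannot target a position outside the modified NP.
*most equations* is confined to the island and cannot take scope over *some engineer*.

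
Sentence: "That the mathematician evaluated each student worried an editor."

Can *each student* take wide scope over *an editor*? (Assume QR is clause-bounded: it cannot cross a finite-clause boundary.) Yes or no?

No

The target quantifier *each student* is part of the sentential subject *that the mathematician evaluated each student*.
Sentential subjects are islands: a quantifier inside the subject clause cannot raise over the matrix predicate.
So *each student* cannot raise to a position above *an editor*.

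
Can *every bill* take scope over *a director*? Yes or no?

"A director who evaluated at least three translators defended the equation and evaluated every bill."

Structurally, *every bill* is inside one conjunct of the coordinate structure (*evaluated every bill*).
A quantifier cannot raise out of one conjunct of a coordination across the whole coordinate structure — the CSC applies to QR.
*every bill* > *a director* would require crossing that boundary, which is illicit.

No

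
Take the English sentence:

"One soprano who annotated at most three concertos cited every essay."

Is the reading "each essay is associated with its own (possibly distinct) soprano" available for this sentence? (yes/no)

Yes

The described interpretation is the *every essay* > *one soprano* scoping.
Although the sentence contains a relative clause (*who annotated at most three concertos*), *every essay* is outside it, in the matrix VP.
No island intervenes, so both surface and inverse scope are derivable.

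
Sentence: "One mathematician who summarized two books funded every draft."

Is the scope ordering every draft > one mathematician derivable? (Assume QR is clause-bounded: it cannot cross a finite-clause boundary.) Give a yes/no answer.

Yes

*every draft* is a matrix argument; only *one mathematician* is modified by the relative clause *who summarized two books*, so the RC island is irrelevant to the target quantifier.
Clause-internal QR can adjoin the lower DP above the subject, yielding the inverse reading.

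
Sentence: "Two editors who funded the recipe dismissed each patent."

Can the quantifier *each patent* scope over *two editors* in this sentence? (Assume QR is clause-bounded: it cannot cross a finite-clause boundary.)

Yes

The RC *who funded the recipe* is an island, but *each patent* is not inside it — it is the matrix object, a clausemate of *two editors*.
Nothing blocks QR of the lower DP to a position above the higher one, so inverse scope is available.
Both orderings are possible: *two editors* > *each patent* and *each patent* > *two editors*.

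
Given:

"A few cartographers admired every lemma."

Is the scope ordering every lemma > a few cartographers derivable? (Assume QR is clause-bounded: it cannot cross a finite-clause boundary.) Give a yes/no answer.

Yes

*a few cartographers* and *every lemma* are co-arguments of the matrix verb, with nothing but a clause-internal boundary between them.
Since no island is crossed, the inverse ordering is licensed alongside surface scope.
The sentence is scopally ambiguous between *a few cartographers* > *every lemma* and *every lemma* > *a few cartographers*.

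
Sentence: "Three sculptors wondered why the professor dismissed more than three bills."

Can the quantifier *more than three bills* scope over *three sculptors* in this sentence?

No

Structurally, *more than three bills* is inside the embedded question *why the professor dismissed more than three bills*.
An indirect question is a wh-island; the filled [Spec,CP] blocks QR across the CP edge.
So the wide-scope reading for *more than three bills* is blocked.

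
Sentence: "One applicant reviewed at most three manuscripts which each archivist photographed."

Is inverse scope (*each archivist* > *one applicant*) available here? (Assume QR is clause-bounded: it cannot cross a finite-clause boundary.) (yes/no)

No

*each archivist* sits inside the relative clause *which each archivist photographed* modifying *at most three manuscripts*.
The relative clause forms an island for QR, so the quantifier is confined to the head noun's restrictor.
The inverse ordering *each archivist* > *one applicant* is therefore underivable.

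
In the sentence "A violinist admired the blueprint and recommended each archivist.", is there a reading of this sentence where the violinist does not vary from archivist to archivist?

Yes

The paraphrase describes the scope ordering *a violinist* > *each archivist*.
Nothing needs to raise for *a violinist* > *each archivist*, so no island constraint is at stake.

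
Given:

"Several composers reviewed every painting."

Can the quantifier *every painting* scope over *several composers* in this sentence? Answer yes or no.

Yes

*every painting* and *several composers* are in the same minimal clause.
No island intervenes, so both surface and inverse scope are derivable.
Both orderings are possible: *several composers* > *every painting* and *every painting* > *several composers*.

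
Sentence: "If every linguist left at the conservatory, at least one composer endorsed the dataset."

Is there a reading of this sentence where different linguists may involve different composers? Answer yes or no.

No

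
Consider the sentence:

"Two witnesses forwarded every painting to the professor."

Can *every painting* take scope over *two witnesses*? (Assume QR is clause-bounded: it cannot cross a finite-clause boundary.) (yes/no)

Yes

*every painting* and *two witnesses* are in the same minimal clause.
With no island boundary between them, the object can take inverse scope over the subject via ordinary QR within the clause.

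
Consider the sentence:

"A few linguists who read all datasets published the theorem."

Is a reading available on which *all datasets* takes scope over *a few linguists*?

No

Structurally, *all datasets* is inside the relative clause *who read all datasets*.
QR out of a relative clause is ruled out by the relative-clause island constraint.
So *all datasets* cannot raise high enough to outscope *a few linguists*; only the surface ordering *a few linguists* > *all datasets* is available.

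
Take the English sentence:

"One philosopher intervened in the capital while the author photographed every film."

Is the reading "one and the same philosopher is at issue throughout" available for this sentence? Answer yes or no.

Yes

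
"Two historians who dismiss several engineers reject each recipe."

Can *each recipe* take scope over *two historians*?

*each recipe* is a matrix argument; only *two historians* is modified by the relative clause *who dismiss several engineers*, so the RC island is irrelevant to the target quantifier.
QR within a single clause is free, so the lower quantifier may take scope over the higher one.

Yes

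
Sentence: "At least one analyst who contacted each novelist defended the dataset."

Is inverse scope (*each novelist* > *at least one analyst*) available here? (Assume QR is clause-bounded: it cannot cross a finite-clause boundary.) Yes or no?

*each novelist* is embedded in the relative clause *who contacted each novelist*.
The relative clause forms an island for QR, so the quantifier is confined to the head noun's restrictor.
*each novelist* is confined to the island and cannot take scope over *at least one analyst*.

No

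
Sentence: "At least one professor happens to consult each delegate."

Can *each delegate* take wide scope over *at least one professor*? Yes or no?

Yes

Infinitival complements of raising predicates do not block QR; *each delegate* and *at least one professor* are effectively clausemates.
With no island boundary between them, the object can take inverse scope over the subject via ordinary QR within the clause.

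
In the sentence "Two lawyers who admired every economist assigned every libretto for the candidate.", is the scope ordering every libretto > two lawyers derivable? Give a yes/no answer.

Yes

The RC *who admired every economist* is an island, but *every libretto* is not inside it — it is the matrix object, a clausemate of *two lawyers*.
Clause-internal QR can adjoin the lower DP above the subject, yielding the inverse reading.
So *every libretto* > *two lawyers* is among the available readings.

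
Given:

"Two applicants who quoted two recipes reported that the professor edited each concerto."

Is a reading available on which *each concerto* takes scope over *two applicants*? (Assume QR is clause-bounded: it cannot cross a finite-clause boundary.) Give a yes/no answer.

No

*each concerto* sits inside the finite complement clause *that the professor edited each concerto*.
Given the clause-boundedness assumption, QR cannot cross the finite CP into the matrix.
The inverse ordering *each concerto* > *two applicants* is therefore underivable.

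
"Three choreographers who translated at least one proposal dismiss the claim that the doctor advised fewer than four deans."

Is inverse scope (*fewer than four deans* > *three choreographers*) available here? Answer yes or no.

*fewer than four deans* is embedded in the complex NP *the claim that the doctor advised fewer than four deans*.
A that-clause complement to a noun is an island; QR cannot cross the NP boundary.
The inverse ordering *fewer than four deans* > *three choreographers* is therefore underivable.

No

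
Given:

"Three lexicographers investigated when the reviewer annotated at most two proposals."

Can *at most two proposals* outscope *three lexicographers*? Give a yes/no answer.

No

The target quantifier *at most two proposals* is part of the embedded question *when the reviewer annotated at most two proposals*.
QR across an interrogative CP boundary is ruled out as a wh-island violation.
*at most two proposals* is confined to the island and cannot take scope over *three lexicographers*.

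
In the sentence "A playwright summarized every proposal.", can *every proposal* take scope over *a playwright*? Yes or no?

*every proposal* is the matrix object and *a playwright* the matrix subject; the two are clausemates.
With no island boundary between them, the object can take inverse scope over the subject via ordinary QR within the clause.
The sentence is scopally ambiguous between *a playwright* > *every proposal* and *every proposal* > *a playwright*.

Yes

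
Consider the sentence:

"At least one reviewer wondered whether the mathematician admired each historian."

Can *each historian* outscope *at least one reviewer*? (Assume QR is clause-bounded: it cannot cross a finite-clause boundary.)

No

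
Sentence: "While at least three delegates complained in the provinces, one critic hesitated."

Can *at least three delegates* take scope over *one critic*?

No

The target quantifier *at least three delegates* is part of the adjunct clause *while at least three delegates complained in the provinces*.
Adverbial clauses are not L-marked, so they are barriers for QR — the quantifier cannot escape the adjunct.
The ordering *at least three delegates* > *one critic* is therefore underivable.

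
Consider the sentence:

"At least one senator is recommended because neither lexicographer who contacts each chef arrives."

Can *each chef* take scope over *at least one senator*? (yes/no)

No

The DP *each chef* is contained in the relative clause *who contacts each chef*, which is itself inside the adjunct *because neither lexicographer who contacts each chef arrives*.
The quantifier would have to escape first the RC and then the adjunct — two independent island violations.
The inverse ordering *each chef* > *at least one senator* is therefore underivable.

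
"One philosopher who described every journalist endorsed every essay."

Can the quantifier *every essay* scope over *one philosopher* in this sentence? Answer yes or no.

*every essay* sits in the matrix clause, not in the relative clause on *one philosopher*.
Clause-internal QR can adjoin the lower DP above the subject, yielding the inverse reading.
The sentence is scopally ambiguous between *one philosopher* > *every essay* and *every essay* > *one philosopher*.

Yes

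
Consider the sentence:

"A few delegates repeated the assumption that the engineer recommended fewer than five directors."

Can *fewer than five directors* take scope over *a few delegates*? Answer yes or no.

No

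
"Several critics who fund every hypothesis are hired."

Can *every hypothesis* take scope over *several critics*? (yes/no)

No

*every hypothesis* occurs within the relative clause *who fund every hypothesis*.
Relative clauses are scope islands: a quantifier cannot QR out of a relative clause to take scope in the matrix clause.
The inverse ordering *every hypothesis* > *several critics* is therefore underivable.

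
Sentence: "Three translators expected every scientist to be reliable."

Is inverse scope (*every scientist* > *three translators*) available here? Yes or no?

Yes

*every scientist* is the subject of an ECM infinitive — the infinitival complement of an ECM verb is not a scope island, so *every scientist* can raise into the matrix clause.
Ordinary QR to a clause-peripheral position gives the wide-scope LF for the lower DP.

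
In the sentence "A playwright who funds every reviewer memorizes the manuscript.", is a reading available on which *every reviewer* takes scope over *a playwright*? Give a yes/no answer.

Structurally, *every reviewer* is inside the relative clause *who funds every reviewer*.
The relative clause forms an island for QR, so the quantifier is confined to the head noun's restrictor.
*every reviewer* is confined to the island and cannot take scope over *a playwright*.
(Only the surface reading survives: one fixed playwright with respect to all the relevant reviewers.)

No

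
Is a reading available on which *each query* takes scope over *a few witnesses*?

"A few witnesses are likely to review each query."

Yes

*each query* is inside a raising infinitive, which is transparent to QR (no CP barrier), so it behaves as a matrix argument.
QR within a single clause is free, so the lower quantifier may take scope over the higher one.
Both orderings are possible: *a few witnesses* > *each query* and *each query* > *a few witnesses*.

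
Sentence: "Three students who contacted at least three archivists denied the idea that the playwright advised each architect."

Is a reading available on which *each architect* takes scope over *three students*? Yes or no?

No

*each architect* occurs within the complex NP *the idea that the playwright advised each architect*.
A that-clause complement to a noun is an island; QR cannot cross the NP boundary.
*each architect* is confined to the island and cannot take scope over *three students*.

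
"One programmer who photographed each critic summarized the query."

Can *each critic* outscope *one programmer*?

No

The target quantifier *each critic* is part of the relative clause *who photographed each critic*.
Relative clauses are scope islands: a quantifier cannot QR out of a relative clause to take scope in the matrix clause.
So the wide-scope reading for *each critic* is blocked.
(Only the surface reading survives: one fixed programmer with respect to all the relevant critics.)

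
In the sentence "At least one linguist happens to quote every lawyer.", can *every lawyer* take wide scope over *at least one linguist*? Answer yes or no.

Yes

The matrix predicate is a raising verb, whose infinitival complement is not a scope island — *every lawyer* can QR into the matrix clause.
Ordinary QR to a clause-peripheral position gives the wide-scope LF for the lower DP.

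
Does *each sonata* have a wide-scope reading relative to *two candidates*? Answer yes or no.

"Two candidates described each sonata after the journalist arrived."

Yes

The adjunct island is irrelevant here — *each sonata* and *two candidates* are both in the matrix clause.
Clause-internal QR can adjoin the lower DP above the subject, yielding the inverse reading.
Both orderings are possible: *two candidates* > *each sonata* and *each sonata* > *two candidates*.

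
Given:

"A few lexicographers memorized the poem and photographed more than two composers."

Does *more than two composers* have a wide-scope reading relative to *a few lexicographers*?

The DP *more than two composers* is contained in one conjunct of the coordinate structure (*photographed more than two composers*).
A quantifier cannot raise out of one conjunct of a coordination across the whole coordinate structure — the CSC applies to QR.
So *more than two composers* cannot raise high enough to outscope *a few lexicographers*; only the surface ordering *a few lexicographers* > *more than two composers* is available.

No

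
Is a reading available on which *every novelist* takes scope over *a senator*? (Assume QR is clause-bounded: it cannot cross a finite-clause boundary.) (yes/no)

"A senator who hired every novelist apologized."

No

*every novelist* is embedded in the relative clause *who hired every novelist*.
Relative clauses block scope extraction: QR cannot target a position outside the modified NP.
Hence only narrow scope for *every novelist* (under *a senator*) survives.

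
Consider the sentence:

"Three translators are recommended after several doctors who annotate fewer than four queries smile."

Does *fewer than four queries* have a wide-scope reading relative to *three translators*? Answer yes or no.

No

*fewer than four queries* is embedded in the relative clause *who annotate fewer than four queries*, which is itself inside the adjunct *after several doctors who annotate fewer than four queries smile*.
Nested islands: the RC island is itself inside an adjunct island, so wide scope is doubly excluded.
So the wide-scope reading for *fewer than four queries* is blocked.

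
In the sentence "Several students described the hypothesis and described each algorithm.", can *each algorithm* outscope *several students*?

Structurally, *each algorithm* is inside one conjunct of the coordinate structure (*described each algorithm*).
Asymmetric QR out of one conjunct violates the Coordinate Structure Constraint.
So *each algorithm* cannot raise high enough to outscope *several students*; only the surface ordering *several students* > *each algorithm* is available.

No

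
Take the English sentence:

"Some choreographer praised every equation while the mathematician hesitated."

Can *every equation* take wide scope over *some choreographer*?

Although there is an adjunct clause, *every equation* is in the main clause, not inside the adjunct.
Since no island is crossed, the inverse ordering is licensed alongside surface scope.

Yes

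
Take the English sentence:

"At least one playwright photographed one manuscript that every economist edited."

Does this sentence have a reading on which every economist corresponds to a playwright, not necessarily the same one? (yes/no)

No

The described interpretation is the *every economist* > *at least one playwright* scoping.
Structurally, *every economist* is inside the relative clause *that every economist edited* modifying *one manuscript*.
Relative clauses are scope islands: a quantifier cannot QR out of a relative clause to take scope in the matrix clause.
*every economist* is confined to the island and cannot take scope over *at least one playwright*.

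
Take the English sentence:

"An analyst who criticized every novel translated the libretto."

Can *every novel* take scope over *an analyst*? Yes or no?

No

*every novel* sits inside the relative clause *who criticized every novel*.
A relative clause is a scope island — quantifier raising cannot cross its boundary.
Hence only narrow scope for *every novel* (under *an analyst*) survives.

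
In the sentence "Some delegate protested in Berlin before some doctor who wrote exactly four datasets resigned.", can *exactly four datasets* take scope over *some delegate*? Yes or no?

*exactly four datasets* sits inside the relative clause *who wrote exactly four datasets*, which is itself inside the adjunct *before some doctor who wrote exactly four datasets resigned*.
Two island boundaries intervene — the relative clause and the adjunct. Either alone would block QR.
Hence only narrow scope for *exactly four datasets* (under *some delegate*) survives.

No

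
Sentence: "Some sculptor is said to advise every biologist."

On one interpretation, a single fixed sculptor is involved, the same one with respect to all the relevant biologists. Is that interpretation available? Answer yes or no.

Yes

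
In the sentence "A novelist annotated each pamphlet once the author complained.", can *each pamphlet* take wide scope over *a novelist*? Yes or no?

Neither queried DP is inside the adjunct, so the adjunct-island constraint does not apply.
Since no island is crossed, the inverse ordering is licensed alongside surface scope.
Both orderings are possible: *a novelist* > *each pamphlet* and *each pamphlet* > *a novelist*.

Yes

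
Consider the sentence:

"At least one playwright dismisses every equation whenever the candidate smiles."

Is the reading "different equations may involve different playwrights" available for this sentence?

Yes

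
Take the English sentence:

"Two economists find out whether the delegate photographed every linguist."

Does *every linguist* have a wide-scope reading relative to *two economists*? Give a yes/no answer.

No

Structurally, *every linguist* is inside the embedded question *whether the delegate photographed every linguist*.
The wh-island constraint blocks QR out of an embedded interrogative.
The inverse ordering *every linguist* > *two economists* is therefore underivable.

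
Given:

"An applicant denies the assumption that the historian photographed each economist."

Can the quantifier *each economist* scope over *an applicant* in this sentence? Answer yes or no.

No

The target quantifier *each economist* is part of the complex NP *the assumption that the historian photographed each economist*.
The complex NP is opaque for QR — the quantifier is frozen inside the noun's complement.
*each economist* > *an applicant* would require crossing that boundary, which is illicit.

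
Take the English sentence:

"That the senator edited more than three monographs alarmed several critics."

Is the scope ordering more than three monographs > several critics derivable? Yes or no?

No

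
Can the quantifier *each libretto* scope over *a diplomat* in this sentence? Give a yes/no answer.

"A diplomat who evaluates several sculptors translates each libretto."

The relative clause *who evaluates several sculptors* modifies *a diplomat*, but *each libretto* is not inside that relative clause — it is an argument of the matrix verb.
Nothing blocks QR of the lower DP to a position above the higher one, so inverse scope is available.

Yes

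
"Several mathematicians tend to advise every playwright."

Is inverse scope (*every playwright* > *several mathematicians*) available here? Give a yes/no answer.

Yes

Infinitival complements of raising predicates do not block QR; *every playwright* and *several mathematicians* are effectively clausemates.
Since no island is crossed, the inverse ordering is licensed alongside surface scope.
Both orderings are possible: *several mathematicians* > *every playwright* and *every playwright* > *several mathematicians*.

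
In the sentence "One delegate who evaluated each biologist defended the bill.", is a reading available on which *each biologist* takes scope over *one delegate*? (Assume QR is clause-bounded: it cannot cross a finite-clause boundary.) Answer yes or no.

*each biologist* sits inside the relative clause *who evaluated each biologist*.
A relative clause is a scope island — quantifier raising cannot cross its boundary.
So the wide-scope reading for *each biologist* is blocked.
(Only the surface reading survives: one fixed delegate with respect to all the relevant biologists.)

No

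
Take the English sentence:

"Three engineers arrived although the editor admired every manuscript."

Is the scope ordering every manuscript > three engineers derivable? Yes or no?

No

*every manuscript* occurs within the adjunct clause *although the editor admired every manuscript*.
Adjuncts are opaque for quantifier raising; a quantifier in an adjunct stays inside it.
So *every manuscript* cannot raise to a position above *three engineers*.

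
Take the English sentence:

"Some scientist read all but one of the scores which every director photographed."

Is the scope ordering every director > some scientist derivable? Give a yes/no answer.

The target quantifier *every director* is part of the relative clause *which every director photographed* modifying *all but one of the scores*.
The relative clause forms an island for QR, so the quantifier is confined to the head noun's restrictor.
*every director* > *some scientist* would require crossing that boundary, which is illicit.
(Only the surface reading survives: one fixed scientist with respect to all the relevant directors.)

No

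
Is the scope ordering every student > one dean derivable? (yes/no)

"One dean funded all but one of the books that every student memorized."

The DP *every student* is contained in the relative clause *that every student memorized* modifying *all but one of the books*.
QR out of a relative clause is ruled out by the relative-clause island constraint.
Hence only narrow scope for *every student* (under *one dean*) survives.

No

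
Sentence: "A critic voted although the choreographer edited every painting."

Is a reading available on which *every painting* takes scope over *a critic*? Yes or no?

*every painting* is embedded in the adjunct clause *although the choreographer edited every painting*.
Adverbial clauses are not L-marked, so they are barriers for QR — the quantifier cannot escape the adjunct.
There is no licit LF on which *every painting* c-commands *a critic*.
(Only the surface reading survives: one fixed critic with respect to all the relevant paintings.)

No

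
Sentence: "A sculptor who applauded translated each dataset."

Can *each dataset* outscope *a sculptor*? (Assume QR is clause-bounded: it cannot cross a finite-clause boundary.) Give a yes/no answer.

The RC *who applauded* is an island, but *each dataset* is not inside it — it is the matrix object, a clausemate of *a sculptor*.
Ordinary QR to a clause-peripheral position gives the wide-scope LF for the lower DP.

Yes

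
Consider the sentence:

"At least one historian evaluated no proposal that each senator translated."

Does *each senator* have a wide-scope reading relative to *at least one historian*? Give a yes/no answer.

No

Structurally, *each senator* is inside the relative clause *that each senator translated* modifying *no proposal*.
Relative clauses are scope islands: a quantifier cannot QR out of a relative clause to take scope in the matrix clause.
There is no licit LF on which *each senator* c-commands *at least one historian*.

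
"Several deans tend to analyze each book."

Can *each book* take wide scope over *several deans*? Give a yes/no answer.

Raising constructions are monoclausal for scope purposes; *each book* is not separated from *several deans* by any island.
Nothing blocks QR of the lower DP to a position above the higher one, so inverse scope is available.
So *each book* > *several deans* is among the available readings.

Yes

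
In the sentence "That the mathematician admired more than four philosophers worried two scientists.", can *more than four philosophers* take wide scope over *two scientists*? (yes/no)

No

The DP *more than four philosophers* is contained in the sentential subject *that the mathematician admired more than four philosophers*.
The Sentential Subject Constraint rules out raising the quantifier out of the that-clause subject.
*more than four philosophers* is confined to the island and cannot take scope over *two scientists*.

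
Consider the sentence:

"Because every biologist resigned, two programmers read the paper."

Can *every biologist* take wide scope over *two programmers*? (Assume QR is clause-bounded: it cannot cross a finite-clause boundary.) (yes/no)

No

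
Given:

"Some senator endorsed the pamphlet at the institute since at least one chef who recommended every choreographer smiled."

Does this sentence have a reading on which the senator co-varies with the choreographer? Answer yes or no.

That reading corresponds to *every choreographer* > *some senator*.
*every choreographer* occurs within the relative clause *who recommended every choreographer*, which is itself inside the adjunct *since at least one chef who recommended every choreographer smiled*.
Two island boundaries intervene — the relative clause and the adjunct. Either alone would block QR.
There is no licit LF on which *every choreographer* c-commands *some senator*.
(Only the surface reading survives: one fixed senator with respect to all the relevant choreographers.)

No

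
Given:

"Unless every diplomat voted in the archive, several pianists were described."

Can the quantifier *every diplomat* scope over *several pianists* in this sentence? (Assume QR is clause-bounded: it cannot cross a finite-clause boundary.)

No

The DP *every diplomat* is contained in the adjunct clause *unless every diplomat voted in the archive*.
Adjuncts are opaque for quantifier raising; a quantifier in an adjunct stays inside it.
So *every diplomat* cannot raise to a position above *several pianists*.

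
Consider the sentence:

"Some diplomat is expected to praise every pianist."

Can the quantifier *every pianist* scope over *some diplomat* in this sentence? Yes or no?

*every pianist* is inside a raising infinitive, which is transparent to QR (no CP barrier), so it behaves as a matrix argument.
With no island boundary between them, the object can take inverse scope over the subject via ordinary QR within the clause.
Both orderings are possible: *some diplomat* > *every pianist* and *every pianist* > *some diplomat*.

Yes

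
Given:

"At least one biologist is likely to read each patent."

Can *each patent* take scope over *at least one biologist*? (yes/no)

Yes

Infinitival complements of raising predicates do not block QR; *each patent* and *at least one biologist* are effectively clausemates.
No island intervenes, so both surface and inverse scope are derivable.
The sentence is scopally ambiguous between *at least one biologist* > *each patent* and *each patent* > *at least one biologist*.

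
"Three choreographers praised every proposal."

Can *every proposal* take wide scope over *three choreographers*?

*every proposal* is the matrix object and *three choreographers* the matrix subject; the two are clausemates.
Since no island is crossed, the inverse ordering is licensed alongside surface scope.

Yes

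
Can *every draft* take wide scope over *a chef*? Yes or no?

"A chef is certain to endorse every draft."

Yes

*every draft* is the object of the infinitival complement of a raising predicate; raising infinitives are transparent for QR, so the two DPs are in effect clausemates.
QR within a single clause is free, so the lower quantifier may take scope over the higher one.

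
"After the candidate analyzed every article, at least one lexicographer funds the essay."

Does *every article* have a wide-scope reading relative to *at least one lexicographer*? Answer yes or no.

*every article* is embedded in the adjunct clause *after the candidate analyzed every article*.
Adverbial clauses are not L-marked, so they are barriers for QR — the quantifier cannot escape the adjunct.
The ordering *every article* > *at least one lexicographer* is therefore underivable.

No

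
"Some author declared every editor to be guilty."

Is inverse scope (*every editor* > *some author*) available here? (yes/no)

ECM infinitives lack a CP barrier, so *every editor* can QR over the matrix subject *some author*.
Ordinary QR to a clause-peripheral position gives the wide-scope LF for the lower DP.

Yes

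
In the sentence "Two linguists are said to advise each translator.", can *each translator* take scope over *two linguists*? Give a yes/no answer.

Yes

Raising constructions are monoclausal for scope purposes; *each translator* is not separated from *two linguists* by any island.
QR within a single clause is free, so the lower quantifier may take scope over the higher one.
So *each translator* > *two linguists* is among the available readings.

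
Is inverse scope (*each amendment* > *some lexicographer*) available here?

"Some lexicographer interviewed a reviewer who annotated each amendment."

No

*each amendment* is embedded in the relative clause *who annotated each amendment* modifying *a reviewer*.
Relative clauses block scope extraction: QR cannot target a position outside the modified NP.
Hence only narrow scope for *each amendment* (under *some lexicographer*) survives.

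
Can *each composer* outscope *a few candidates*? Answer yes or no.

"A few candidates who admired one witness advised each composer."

Yes

*each composer* sits in the matrix clause, not in the relative clause on *a few candidates*.
QR within a single clause is free, so the lower quantifier may take scope over the higher one.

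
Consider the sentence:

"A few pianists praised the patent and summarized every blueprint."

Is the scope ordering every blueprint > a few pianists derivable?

*every blueprint* sits inside one conjunct of the coordinate structure (*summarized every blueprint*).
QR out of a conjunct would have to apply non-ATB, which the CSC forbids.
So *every blueprint* cannot raise high enough to outscope *a few pianists*; only the surface ordering *a few pianists* > *every blueprint* is available.

No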